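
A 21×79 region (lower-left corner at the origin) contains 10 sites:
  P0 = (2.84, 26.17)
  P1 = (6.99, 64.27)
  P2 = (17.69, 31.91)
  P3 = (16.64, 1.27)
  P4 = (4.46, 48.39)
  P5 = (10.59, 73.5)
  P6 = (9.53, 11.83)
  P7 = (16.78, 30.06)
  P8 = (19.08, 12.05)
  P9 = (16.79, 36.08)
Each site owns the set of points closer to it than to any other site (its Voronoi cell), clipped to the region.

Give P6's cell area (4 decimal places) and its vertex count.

Area of P6's cell: 234.2250 (6 vertices)

1. box [0,21]×[0,79]: [(0, 0) (21, 0) (21, 79) (0, 79)]
2. ⊥bis P6·P0 via (6.185,19): [(0, 16.1145) (0, 0) (21, 0) (21, 25.9116)]  |A|=441.2744
3. ⊥bis P6·P1 via (8.26,38.05): [(0, 16.1145) (0, 0) (21, 0) (21, 25.9116)]  |A|=441.2744
4. ⊥bis P6·P2 via (13.61,21.87): [(12.9296, 22.1465) (0, 16.1145) (0, 0) (21, 0) (21, 18.8669)]  |A|=412.8474
5. ⊥bis P6·P3 via (13.085,6.55): [(12.9296, 22.1465) (0, 16.1145) (0, 0) (3.3567, 0) (21, 11.8791) (21, 18.8669)]  |A|=308.054
6. ⊥bis P6·P4 via (6.995,30.11): [(12.9296, 22.1465) (0, 16.1145) (0, 0) (3.3567, 0) (21, 11.8791) (21, 18.8669)]  |A|=308.054
7. ⊥bis P6·P5 via (10.06,42.665): [(12.9296, 22.1465) (0, 16.1145) (0, 0) (3.3567, 0) (21, 11.8791) (21, 18.8669)]  |A|=308.054
8. ⊥bis P6·P7 via (13.155,20.945): [(11.643, 21.5463) (0, 16.1145) (0, 0) (3.3567, 0) (21, 11.8791) (21, 17.8251)]  |A|=298.6482
9. ⊥bis P6·P8 via (14.305,11.94): [(14.1063, 20.5667) (11.643, 21.5463) (0, 16.1145) (0, 0) (3.3567, 0) (14.4086, 7.4412)]  |A|=234.225
10. ⊥bis P6·P9 via (13.16,23.955): [(14.1063, 20.5667) (11.643, 21.5463) (0, 16.1145) (0, 0) (3.3567, 0) (14.4086, 7.4412)]  |A|=234.225
11. canonical 6-gon: [(14.1063, 20.5667) (11.643, 21.5463) (0, 16.1145) (0, 0) (3.3567, 0) (14.4086, 7.4412)]
12. shoelace: 234.225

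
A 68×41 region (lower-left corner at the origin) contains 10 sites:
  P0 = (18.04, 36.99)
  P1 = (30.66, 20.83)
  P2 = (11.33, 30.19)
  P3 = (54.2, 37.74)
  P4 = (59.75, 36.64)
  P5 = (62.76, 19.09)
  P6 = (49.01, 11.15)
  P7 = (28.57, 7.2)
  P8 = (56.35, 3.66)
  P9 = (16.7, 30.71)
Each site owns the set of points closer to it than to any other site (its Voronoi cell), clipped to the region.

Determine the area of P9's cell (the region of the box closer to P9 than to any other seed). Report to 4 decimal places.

1. box [0,68]×[0,41]: [(0, 0) (68, 0) (68, 41) (0, 41)]
2. ⊥bis P9·P0 via (17.37,33.85): [(0, 37.5563) (0, 0) (68, 0) (68, 23.0468)]  |A|=2060.5061
3. ⊥bis P9·P1 via (23.68,25.77): [(27.8204, 31.6201) (0, 37.5563) (0, 0) (5.4416, 0)]  |A|=608.4481
4. ⊥bis P9·P2 via (14.015,30.45): [(15.5769, 14.3206) (27.8204, 31.6201) (13.608, 34.6527)]  |A|=141.4977
5. ⊥bis P9·P3 via (35.45,34.225): [(15.5769, 14.3206) (27.8204, 31.6201) (13.608, 34.6527)]  |A|=141.4977
6. ⊥bis P9·P4 via (38.225,33.675): [(15.5769, 14.3206) (27.8204, 31.6201) (13.608, 34.6527)]  |A|=141.4977
7. ⊥bis P9·P5 via (39.73,24.9): [(15.5769, 14.3206) (27.8204, 31.6201) (13.608, 34.6527)]  |A|=141.4977
8. ⊥bis P9·P6 via (32.855,20.93): [(15.5769, 14.3206) (27.8204, 31.6201) (13.608, 34.6527)]  |A|=141.4977
9. ⊥bis P9·P7 via (22.635,18.955): [(15.478, 15.3415) (16.7561, 15.9868) (27.8204, 31.6201) (13.608, 34.6527)]  |A|=140.8135
10. ⊥bis P9·P8 via (36.525,17.185): [(15.478, 15.3415) (16.7561, 15.9868) (27.8204, 31.6201) (13.608, 34.6527)]  |A|=140.8135
11. canonical 4-gon: [(15.478, 15.3415) (16.7561, 15.9868) (27.8204, 31.6201) (13.608, 34.6527)]
12. shoelace: 140.8135

Area of P9's cell: 140.8135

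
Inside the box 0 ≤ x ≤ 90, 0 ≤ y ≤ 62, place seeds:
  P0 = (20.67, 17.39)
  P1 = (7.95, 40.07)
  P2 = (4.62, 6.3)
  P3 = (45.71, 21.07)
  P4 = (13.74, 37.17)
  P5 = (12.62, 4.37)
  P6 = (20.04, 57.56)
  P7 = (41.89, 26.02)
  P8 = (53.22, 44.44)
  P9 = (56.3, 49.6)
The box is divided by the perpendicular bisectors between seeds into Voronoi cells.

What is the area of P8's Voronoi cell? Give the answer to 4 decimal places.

Area of P8's cell: 688.1035

1. box [0,90]×[0,62]: [(0, 0) (90, 0) (90, 62) (0, 62)]
2. ⊥bis P8·P0 via (36.945,30.915): [(62.6363, 0) (90, 0) (90, 62) (11.1125, 62)]  |A|=3293.7895
3. ⊥bis P8·P1 via (30.585,42.255): [(30.9877, 38.0836) (62.6363, 0) (90, 0) (90, 62) (28.679, 62)]  |A|=3083.7257
4. ⊥bis P8·P2 via (28.92,25.37): [(30.9877, 38.0836) (62.6363, 0) (90, 0) (90, 62) (28.679, 62)]  |A|=3083.7257
5. ⊥bis P8·P3 via (49.465,32.755): [(30.927, 38.7122) (90, 19.729) (90, 62) (28.679, 62)]  |A|=1962.5528
6. ⊥bis P8·P4 via (33.48,40.805): [(34.0502, 37.7086) (90, 19.729) (90, 62) (29.5771, 62)]  |A|=1916.4068
7. ⊥bis P8·P5 via (32.92,24.405): [(34.0502, 37.7086) (90, 19.729) (90, 62) (29.5771, 62)]  |A|=1916.4068
8. ⊥bis P8·P6 via (36.63,51): [(33.2, 42.3256) (34.0502, 37.7086) (90, 19.729) (90, 62) (40.9796, 62)]  |A|=1804.2379
9. ⊥bis P8·P7 via (47.555,35.23): [(33.7515, 43.7204) (53.8913, 31.3326) (90, 19.729) (90, 62) (40.9796, 62)]  |A|=1743.6833
10. ⊥bis P8·P9 via (54.76,47.02): [(38.8188, 56.5353) (33.7515, 43.7204) (53.8913, 31.3326) (90, 19.729) (90, 25.9853)]  |A|=688.1035
11. canonical 5-gon: [(38.8188, 56.5353) (33.7515, 43.7204) (53.8913, 31.3326) (90, 19.729) (90, 25.9853)]
12. shoelace: 688.1035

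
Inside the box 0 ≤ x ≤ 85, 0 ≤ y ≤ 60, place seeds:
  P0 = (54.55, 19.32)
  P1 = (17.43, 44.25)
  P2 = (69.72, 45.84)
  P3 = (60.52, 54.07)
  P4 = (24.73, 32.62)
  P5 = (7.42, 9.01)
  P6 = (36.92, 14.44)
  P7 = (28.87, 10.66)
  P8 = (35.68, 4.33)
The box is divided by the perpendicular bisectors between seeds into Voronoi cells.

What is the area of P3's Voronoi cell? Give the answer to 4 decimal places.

Area of P3's cell: 530.4667

1. box [0,85]×[0,60]: [(0, 0) (85, 0) (85, 60) (0, 60)]
2. ⊥bis P3·P0 via (57.535,36.695): [(0, 46.5794) (85, 31.9766) (85, 60) (0, 60)]  |A|=1761.3707
3. ⊥bis P3·P1 via (38.975,49.16): [(41.1752, 39.5056) (85, 31.9766) (85, 60) (36.5046, 60)]  |A|=1111.0032
4. ⊥bis P3·P2 via (65.12,49.955): [(41.1752, 39.5056) (53.8278, 37.3319) (74.1059, 60) (36.5046, 60)]  |A|=550.7528
5. ⊥bis P3·P4 via (42.625,43.345): [(38.8738, 49.604) (45.3566, 38.7872) (53.8278, 37.3319) (74.1059, 60) (36.5046, 60)]  |A|=530.4667
6. ⊥bis P3·P5 via (33.97,31.54): [(38.8738, 49.604) (45.3566, 38.7872) (53.8278, 37.3319) (74.1059, 60) (36.5046, 60)]  |A|=530.4667
7. ⊥bis P3·P6 via (48.72,34.255): [(38.8738, 49.604) (45.3566, 38.7872) (53.8278, 37.3319) (74.1059, 60) (36.5046, 60)]  |A|=530.4667
8. ⊥bis P3·P7 via (44.695,32.365): [(38.8738, 49.604) (45.3566, 38.7872) (53.8278, 37.3319) (74.1059, 60) (36.5046, 60)]  |A|=530.4667
9. ⊥bis P3·P8 via (48.1,29.2): [(38.8738, 49.604) (45.3566, 38.7872) (53.8278, 37.3319) (74.1059, 60) (36.5046, 60)]  |A|=530.4667
10. canonical 5-gon: [(38.8738, 49.604) (45.3566, 38.7872) (53.8278, 37.3319) (74.1059, 60) (36.5046, 60)]
11. shoelace: 530.4667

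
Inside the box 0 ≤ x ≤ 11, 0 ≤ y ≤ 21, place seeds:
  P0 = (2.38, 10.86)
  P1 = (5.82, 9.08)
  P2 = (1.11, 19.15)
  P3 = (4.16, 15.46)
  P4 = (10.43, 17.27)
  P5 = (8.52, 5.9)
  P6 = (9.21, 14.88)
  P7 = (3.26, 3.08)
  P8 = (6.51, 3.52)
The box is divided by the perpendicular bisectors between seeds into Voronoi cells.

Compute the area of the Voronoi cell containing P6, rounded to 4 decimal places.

1. box [0,11]×[0,21]: [(0, 0) (11, 0) (11, 21) (0, 21)]
2. ⊥bis P6·P0 via (5.795,12.87): [(11, 4.0267) (11, 21) (1.0098, 21)]  |A|=84.783
3. ⊥bis P6·P1 via (7.515,11.98): [(5.6915, 13.0458) (11, 9.9431) (11, 21) (1.0098, 21)]  |A|=69.0796
4. ⊥bis P6·P2 via (5.16,17.015): [(4.3073, 15.3975) (5.6915, 13.0458) (11, 9.9431) (11, 21) (7.2607, 21)]  |A|=51.5694
5. ⊥bis P6·P3 via (6.685,15.17): [(6.3939, 12.6353) (11, 9.9431) (11, 21) (7.3546, 21)]  |A|=40.7112
6. ⊥bis P6·P4 via (9.82,16.075): [(6.9568, 17.5365) (6.3939, 12.6353) (11, 9.9431) (11, 15.4727)]  |A|=23.2243
7. ⊥bis P6·P5 via (8.865,10.39): [(6.9568, 17.5365) (6.3939, 12.6353) (10.4428, 10.2688) (11, 10.226) (11, 15.4727)]  |A|=23.1454
8. ⊥bis P6·P7 via (6.235,8.98): [(6.9568, 17.5365) (6.3939, 12.6353) (10.4428, 10.2688) (11, 10.226) (11, 15.4727)]  |A|=23.1454
9. ⊥bis P6·P8 via (7.86,9.2): [(6.9568, 17.5365) (6.3939, 12.6353) (10.4428, 10.2688) (11, 10.226) (11, 15.4727)]  |A|=23.1454
10. canonical 5-gon: [(6.9568, 17.5365) (6.3939, 12.6353) (10.4428, 10.2688) (11, 10.226) (11, 15.4727)]
11. shoelace: 23.1454

Area of P6's cell: 23.1454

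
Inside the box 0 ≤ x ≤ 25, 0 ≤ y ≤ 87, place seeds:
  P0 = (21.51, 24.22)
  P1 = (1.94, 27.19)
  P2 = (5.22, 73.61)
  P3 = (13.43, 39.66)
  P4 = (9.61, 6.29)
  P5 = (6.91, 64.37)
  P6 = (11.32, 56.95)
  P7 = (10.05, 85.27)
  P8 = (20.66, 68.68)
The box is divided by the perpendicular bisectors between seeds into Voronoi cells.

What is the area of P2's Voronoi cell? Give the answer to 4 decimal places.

Area of P2's cell: 145.6148

1. box [0,25]×[0,87]: [(0, 0) (25, 0) (25, 87) (0, 87)]
2. ⊥bis P2·P0 via (13.365,48.915): [(0, 44.5069) (25, 52.7525) (25, 87) (0, 87)]  |A|=959.2574
3. ⊥bis P2·P1 via (3.58,50.4): [(0, 50.653) (15.3466, 49.5686) (25, 52.7525) (25, 87) (0, 87)]  |A|=912.0969
4. ⊥bis P2·P3 via (9.325,56.635): [(0, 54.38) (25, 60.4256) (25, 87) (0, 87)]  |A|=739.93
5. ⊥bis P2·P4 via (7.415,39.95): [(0, 54.38) (25, 60.4256) (25, 87) (0, 87)]  |A|=739.93
6. ⊥bis P2·P5 via (6.065,68.99): [(0, 67.8807) (25, 72.4532) (25, 87) (0, 87)]  |A|=420.8259
7. ⊥bis P2·P6 via (8.27,65.28): [(0, 67.8807) (25, 72.4532) (25, 87) (0, 87)]  |A|=420.8259
8. ⊥bis P2·P7 via (7.635,79.44): [(0, 82.6027) (0, 67.8807) (24.6543, 72.39)]  |A|=181.48
9. ⊥bis P2·P8 via (12.94,71.145): [(14.6595, 76.5302) (0, 82.6027) (0, 67.8807) (12.6356, 70.1918)]  |A|=145.6148
10. canonical 4-gon: [(14.6595, 76.5302) (0, 82.6027) (0, 67.8807) (12.6356, 70.1918)]
11. shoelace: 145.6148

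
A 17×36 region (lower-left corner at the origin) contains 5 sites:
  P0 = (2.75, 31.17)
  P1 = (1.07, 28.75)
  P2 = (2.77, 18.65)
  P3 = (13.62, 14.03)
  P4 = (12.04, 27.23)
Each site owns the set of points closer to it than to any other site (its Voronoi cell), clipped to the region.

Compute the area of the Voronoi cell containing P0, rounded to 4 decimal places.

Area of P0's cell: 62.1261

1. box [0,17]×[0,36]: [(0, 0) (17, 0) (17, 36) (0, 36)]
2. ⊥bis P0·P1 via (1.91,29.96): [(0, 31.286) (17, 19.4843) (17, 36) (0, 36)]  |A|=180.4529
3. ⊥bis P0·P2 via (2.76,24.91): [(0, 31.286) (9.1697, 24.9202) (17, 24.9327) (17, 36) (0, 36)]  |A|=159.1213
4. ⊥bis P0·P3 via (8.185,22.6): [(0, 31.286) (9.1697, 24.9202) (11.8503, 24.9245) (17, 28.1904) (17, 36) (0, 36)]  |A|=150.7334
5. ⊥bis P0·P4 via (7.395,29.2): [(0, 31.286) (6.3964, 26.8455) (10.279, 36) (0, 36)]  |A|=62.1261
6. canonical 4-gon: [(0, 31.286) (6.3964, 26.8455) (10.279, 36) (0, 36)]
7. shoelace: 62.1261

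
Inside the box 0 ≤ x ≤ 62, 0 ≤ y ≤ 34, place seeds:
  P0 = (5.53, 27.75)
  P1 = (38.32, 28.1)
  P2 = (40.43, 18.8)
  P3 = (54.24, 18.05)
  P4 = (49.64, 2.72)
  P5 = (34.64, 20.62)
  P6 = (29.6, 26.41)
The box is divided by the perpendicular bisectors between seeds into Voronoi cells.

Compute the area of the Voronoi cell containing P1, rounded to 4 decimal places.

Area of P1's cell: 160.3550

1. box [0,62]×[0,34]: [(0, 0) (62, 0) (62, 34) (0, 34)]
2. ⊥bis P1·P0 via (21.925,27.925): [(22.2231, 0) (62, 0) (62, 34) (21.8602, 34)]  |A|=1358.5851
3. ⊥bis P1·P2 via (39.375,23.45): [(22.0148, 19.5113) (62, 28.5832) (62, 34) (21.8602, 34)]  |A|=399.0832
4. ⊥bis P1·P3 via (46.28,23.075): [(22.0148, 19.5113) (47.7106, 25.3412) (53.1767, 34) (21.8602, 34)]  |A|=322.1824
5. ⊥bis P1·P4 via (43.98,15.41): [(22.0148, 19.5113) (47.7106, 25.3412) (53.1767, 34) (21.8602, 34)]  |A|=322.1824
6. ⊥bis P1·P5 via (36.48,24.36): [(21.8864, 31.5397) (38.6596, 23.2877) (47.7106, 25.3412) (53.1767, 34) (21.8602, 34)]  |A|=221.8346
7. ⊥bis P1·P6 via (33.96,27.255): [(34.3146, 25.4253) (38.6596, 23.2877) (47.7106, 25.3412) (53.1767, 34) (32.6528, 34)]  |A|=160.355
8. canonical 5-gon: [(34.3146, 25.4253) (38.6596, 23.2877) (47.7106, 25.3412) (53.1767, 34) (32.6528, 34)]
9. shoelace: 160.355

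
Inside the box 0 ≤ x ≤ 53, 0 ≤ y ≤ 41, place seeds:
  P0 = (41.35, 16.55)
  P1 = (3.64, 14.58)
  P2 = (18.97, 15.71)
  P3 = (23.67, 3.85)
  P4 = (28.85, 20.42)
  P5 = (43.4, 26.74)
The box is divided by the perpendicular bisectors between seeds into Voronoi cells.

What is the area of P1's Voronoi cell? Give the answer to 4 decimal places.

Area of P1's cell: 436.0720

1. box [0,53]×[0,41]: [(0, 0) (53, 0) (53, 41) (0, 41)]
2. ⊥bis P1·P0 via (22.495,15.565): [(0, 0) (23.3081, 0) (21.1663, 41) (0, 41)]  |A|=911.7249
3. ⊥bis P1·P2 via (11.305,15.145): [(0, 0) (12.4214, 0) (9.3992, 41) (0, 41)]  |A|=447.3212
4. ⊥bis P1·P3 via (13.655,9.215): [(0, 0) (8.7186, 0) (11.9735, 6.0761) (9.3992, 41) (0, 41)]  |A|=436.072
5. ⊥bis P1·P4 via (16.245,17.5): [(0, 0) (8.7186, 0) (11.9735, 6.0761) (9.3992, 41) (0, 41)]  |A|=436.072
6. ⊥bis P1·P5 via (23.52,20.66): [(0, 0) (8.7186, 0) (11.9735, 6.0761) (9.3992, 41) (0, 41)]  |A|=436.072
7. canonical 5-gon: [(0, 0) (8.7186, 0) (11.9735, 6.0761) (9.3992, 41) (0, 41)]
8. shoelace: 436.072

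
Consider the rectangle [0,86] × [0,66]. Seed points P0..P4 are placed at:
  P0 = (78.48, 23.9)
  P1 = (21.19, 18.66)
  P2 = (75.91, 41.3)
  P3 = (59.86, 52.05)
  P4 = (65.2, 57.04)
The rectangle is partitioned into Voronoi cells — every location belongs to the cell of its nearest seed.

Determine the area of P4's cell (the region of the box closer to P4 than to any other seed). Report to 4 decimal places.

Area of P4's cell: 363.5267

1. box [0,86]×[0,66]: [(0, 0) (86, 0) (86, 66) (0, 66)]
2. ⊥bis P4·P0 via (71.84,40.47): [(0, 11.682) (86, 46.1443) (86, 66) (0, 66)]  |A|=3189.4722
3. ⊥bis P4·P1 via (43.195,37.85): [(48.9199, 31.2853) (86, 46.1443) (86, 66) (18.6461, 66)]  |A|=1537.2104
4. ⊥bis P4·P2 via (70.555,49.17): [(47.1885, 33.2707) (86, 59.6793) (86, 66) (18.6461, 66)]  |A|=1224.8819
5. ⊥bis P4·P3 via (62.53,54.545): [(68.7197, 47.9212) (86, 59.6793) (86, 66) (51.8258, 66)]  |A|=363.5267
6. canonical 4-gon: [(68.7197, 47.9212) (86, 59.6793) (86, 66) (51.8258, 66)]
7. shoelace: 363.5267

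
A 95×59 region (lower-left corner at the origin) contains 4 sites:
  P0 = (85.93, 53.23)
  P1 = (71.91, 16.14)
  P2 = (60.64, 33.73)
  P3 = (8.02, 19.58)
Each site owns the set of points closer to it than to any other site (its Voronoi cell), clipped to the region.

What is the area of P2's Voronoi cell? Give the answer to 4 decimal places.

1. box [0,95]×[0,59]: [(0, 0) (95, 0) (95, 59) (0, 59)]
2. ⊥bis P2·P0 via (73.285,43.48): [(0, 0) (95, 0) (95, 15.3173) (61.3182, 59) (0, 59)]  |A|=4869.3446
3. ⊥bis P2·P1 via (66.275,24.935): [(0, 0) (27.3569, 0) (80.538, 34.0734) (61.3182, 59) (0, 59)]  |A|=3606.1709
4. ⊥bis P2·P3 via (34.33,26.655): [(39.4195, 7.7285) (80.538, 34.0734) (61.3182, 59) (25.6321, 59)]  |A|=1680.4828
5. canonical 4-gon: [(39.4195, 7.7285) (80.538, 34.0734) (61.3182, 59) (25.6321, 59)]
6. shoelace: 1680.4828

Area of P2's cell: 1680.4828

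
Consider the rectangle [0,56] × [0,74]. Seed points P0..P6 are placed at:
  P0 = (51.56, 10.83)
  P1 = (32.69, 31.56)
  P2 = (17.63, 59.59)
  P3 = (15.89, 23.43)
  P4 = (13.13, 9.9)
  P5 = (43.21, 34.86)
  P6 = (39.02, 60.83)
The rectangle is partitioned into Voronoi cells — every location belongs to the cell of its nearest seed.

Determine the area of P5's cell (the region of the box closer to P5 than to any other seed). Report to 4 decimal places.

1. box [0,56]×[0,74]: [(0, 0) (56, 0) (56, 74) (0, 74)]
2. ⊥bis P5·P0 via (47.385,22.845): [(0, 6.3796) (56, 25.8386) (56, 74) (0, 74)]  |A|=3241.8929
3. ⊥bis P5·P1 via (37.95,33.21): [(41.8092, 20.9075) (56, 25.8386) (56, 74) (25.1547, 74)]  |A|=1160.5541
4. ⊥bis P5·P2 via (30.42,47.225): [(32.786, 49.6723) (41.8092, 20.9075) (56, 25.8386) (56, 73.6842)]  |A|=781.6906
5. ⊥bis P5·P3 via (29.55,29.145): [(32.786, 49.6723) (41.8092, 20.9075) (56, 25.8386) (56, 73.6842)]  |A|=781.6906
6. ⊥bis P5·P4 via (28.17,22.38): [(32.786, 49.6723) (41.8092, 20.9075) (56, 25.8386) (56, 73.6842)]  |A|=781.6906
7. ⊥bis P5·P6 via (41.115,47.845): [(33.7328, 46.654) (41.8092, 20.9075) (56, 25.8386) (56, 50.2465)]  |A|=474.3435
8. canonical 4-gon: [(33.7328, 46.654) (41.8092, 20.9075) (56, 25.8386) (56, 50.2465)]
9. shoelace: 474.3435

Area of P5's cell: 474.3435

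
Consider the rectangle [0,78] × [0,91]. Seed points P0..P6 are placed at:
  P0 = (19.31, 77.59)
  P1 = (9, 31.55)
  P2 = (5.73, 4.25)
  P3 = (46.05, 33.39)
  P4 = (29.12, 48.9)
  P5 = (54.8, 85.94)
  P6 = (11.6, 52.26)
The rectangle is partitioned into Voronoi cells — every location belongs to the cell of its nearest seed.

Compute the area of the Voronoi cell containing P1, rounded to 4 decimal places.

1. box [0,78]×[0,91]: [(0, 0) (78, 0) (78, 91) (0, 91)]
2. ⊥bis P1·P0 via (14.155,54.57): [(0, 57.7398) (0, 0) (78, 0) (78, 40.2728)]  |A|=3822.4928
3. ⊥bis P1·P2 via (7.365,17.9): [(0, 57.7398) (0, 18.7822) (78, 9.4393) (78, 40.2728)]  |A|=2721.854
4. ⊥bis P1·P3 via (27.525,32.47): [(26.5655, 51.7909) (0, 57.7398) (0, 18.7822) (28.3736, 15.3836)]  |A|=1030.8932
5. ⊥bis P1·P4 via (19.06,40.225): [(27.6336, 30.2825) (4.9034, 56.6418) (0, 57.7398) (0, 18.7822) (28.3736, 15.3836)]  |A|=800.5267
6. ⊥bis P1·P5 via (31.9,58.745): [(27.6336, 30.2825) (4.9034, 56.6418) (0, 57.7398) (0, 18.7822) (28.3736, 15.3836)]  |A|=800.5267
7. ⊥bis P1·P6 via (10.3,41.905): [(27.6336, 30.2825) (18.4989, 40.8757) (0, 43.1981) (0, 18.7822) (28.3736, 15.3836)]  |A|=634.8344
8. canonical 5-gon: [(27.6336, 30.2825) (18.4989, 40.8757) (0, 43.1981) (0, 18.7822) (28.3736, 15.3836)]
9. shoelace: 634.8344

Area of P1's cell: 634.8344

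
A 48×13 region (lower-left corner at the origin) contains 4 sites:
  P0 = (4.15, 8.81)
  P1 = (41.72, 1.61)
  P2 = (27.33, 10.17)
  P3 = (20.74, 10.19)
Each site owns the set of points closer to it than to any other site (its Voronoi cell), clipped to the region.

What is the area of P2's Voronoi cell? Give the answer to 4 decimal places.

Area of P2's cell: 141.2324

1. box [0,48]×[0,13]: [(0, 0) (48, 0) (48, 13) (0, 13)]
2. ⊥bis P2·P0 via (15.74,9.49): [(16.2968, 0) (48, 0) (48, 13) (15.5341, 13)]  |A|=417.0994
3. ⊥bis P2·P1 via (34.525,5.89): [(16.2968, 0) (31.0213, 0) (38.7544, 13) (15.5341, 13)]  |A|=246.6417
4. ⊥bis P2·P3 via (24.035,10.18): [(24.0041, 0) (31.0213, 0) (38.7544, 13) (24.0436, 13)]  |A|=141.2324
5. canonical 4-gon: [(24.0041, 0) (31.0213, 0) (38.7544, 13) (24.0436, 13)]
6. shoelace: 141.2324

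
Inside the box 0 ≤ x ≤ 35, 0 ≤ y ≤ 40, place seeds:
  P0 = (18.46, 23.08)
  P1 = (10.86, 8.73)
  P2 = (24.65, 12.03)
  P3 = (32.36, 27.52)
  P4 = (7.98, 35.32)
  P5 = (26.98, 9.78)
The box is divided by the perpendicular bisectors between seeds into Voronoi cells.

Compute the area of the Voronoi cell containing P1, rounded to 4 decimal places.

Area of P1's cell: 340.5543

1. box [0,35]×[0,40]: [(0, 0) (35, 0) (35, 40) (0, 40)]
2. ⊥bis P1·P0 via (14.66,15.905): [(0, 23.6692) (0, 0) (35, 0) (35, 5.1326)]  |A|=504.0311
3. ⊥bis P1·P2 via (17.755,10.38): [(16.6901, 14.8298) (0, 23.6692) (0, 0) (20.239, 0)]  |A|=347.591
4. ⊥bis P1·P3 via (21.61,18.125): [(16.6901, 14.8298) (0, 23.6692) (0, 0) (20.239, 0)]  |A|=347.591
5. ⊥bis P1·P4 via (9.42,22.025): [(16.6901, 14.8298) (4.1768, 21.4571) (0, 21.0047) (0, 0) (20.239, 0)]  |A|=342.0266
6. ⊥bis P1·P5 via (18.92,9.255): [(19.255, 4.1118) (16.6901, 14.8298) (4.1768, 21.4571) (0, 21.0047) (0, 0) (19.5228, 0)]  |A|=340.5543
7. canonical 6-gon: [(19.255, 4.1118) (16.6901, 14.8298) (4.1768, 21.4571) (0, 21.0047) (0, 0) (19.5228, 0)]
8. shoelace: 340.5543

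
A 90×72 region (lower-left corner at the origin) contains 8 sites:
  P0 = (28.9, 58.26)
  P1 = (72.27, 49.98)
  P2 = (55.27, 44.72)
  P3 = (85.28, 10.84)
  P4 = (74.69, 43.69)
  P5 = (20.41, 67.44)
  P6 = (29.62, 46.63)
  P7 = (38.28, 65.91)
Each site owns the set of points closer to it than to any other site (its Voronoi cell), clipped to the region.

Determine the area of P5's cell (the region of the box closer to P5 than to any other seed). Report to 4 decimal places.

1. box [0,90]×[0,72]: [(0, 0) (90, 0) (90, 72) (0, 72)]
2. ⊥bis P5·P0 via (24.655,62.85): [(0, 40.0482) (34.5486, 72) (0, 72)]  |A|=551.9464
3. ⊥bis P5·P1 via (46.34,58.71): [(0, 40.0482) (34.5486, 72) (0, 72)]  |A|=551.9464
4. ⊥bis P5·P2 via (37.84,56.08): [(0, 40.0482) (34.5486, 72) (0, 72)]  |A|=551.9464
5. ⊥bis P5·P3 via (52.845,39.14): [(0, 40.0482) (34.5486, 72) (0, 72)]  |A|=551.9464
6. ⊥bis P5·P4 via (47.55,55.565): [(0, 40.0482) (34.5486, 72) (0, 72)]  |A|=551.9464
7. ⊥bis P5·P6 via (25.015,57.035): [(0, 45.964) (12.2668, 51.393) (34.5486, 72) (0, 72)]  |A|=515.6622
8. ⊥bis P5·P7 via (29.345,66.675): [(0, 45.964) (12.2668, 51.393) (29.3927, 67.2316) (29.8009, 72) (0, 72)]  |A|=504.3426
9. canonical 5-gon: [(0, 45.964) (12.2668, 51.393) (29.3927, 67.2316) (29.8009, 72) (0, 72)]
10. shoelace: 504.3426

Area of P5's cell: 504.3426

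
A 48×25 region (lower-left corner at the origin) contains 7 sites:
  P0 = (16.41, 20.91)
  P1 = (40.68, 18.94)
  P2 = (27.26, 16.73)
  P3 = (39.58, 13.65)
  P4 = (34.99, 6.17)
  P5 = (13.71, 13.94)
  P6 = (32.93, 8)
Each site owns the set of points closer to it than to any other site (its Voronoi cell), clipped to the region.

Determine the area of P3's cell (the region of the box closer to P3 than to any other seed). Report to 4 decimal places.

1. box [0,48]×[0,25]: [(0, 0) (48, 0) (48, 25) (0, 25)]
2. ⊥bis P3·P0 via (27.995,17.28): [(22.5806, 0) (48, 0) (48, 25) (30.414, 25)]  |A|=537.5687
3. ⊥bis P3·P1 via (40.13,16.295): [(28.4475, 18.7242) (22.5806, 0) (48, 0) (48, 14.6585)]  |A|=381.2851
4. ⊥bis P3·P2 via (33.42,15.19): [(34.0142, 17.5667) (29.6225, 0) (48, 0) (48, 14.6585)]  |A|=263.9219
5. ⊥bis P3·P4 via (37.285,9.91): [(34.0142, 17.5667) (32.7896, 12.6685) (48, 3.3349) (48, 14.6585)]  |A|=122.1516
6. ⊥bis P3·P5 via (26.645,13.795): [(34.0142, 17.5667) (32.7896, 12.6685) (48, 3.3349) (48, 14.6585)]  |A|=122.1516
7. ⊥bis P3·P6 via (36.255,10.825): [(34.0142, 17.5667) (33.2214, 14.3955) (36.7573, 10.2338) (48, 3.3349) (48, 14.6585)]  |A|=118.1999
8. canonical 5-gon: [(34.0142, 17.5667) (33.2214, 14.3955) (36.7573, 10.2338) (48, 3.3349) (48, 14.6585)]
9. shoelace: 118.1999

Area of P3's cell: 118.1999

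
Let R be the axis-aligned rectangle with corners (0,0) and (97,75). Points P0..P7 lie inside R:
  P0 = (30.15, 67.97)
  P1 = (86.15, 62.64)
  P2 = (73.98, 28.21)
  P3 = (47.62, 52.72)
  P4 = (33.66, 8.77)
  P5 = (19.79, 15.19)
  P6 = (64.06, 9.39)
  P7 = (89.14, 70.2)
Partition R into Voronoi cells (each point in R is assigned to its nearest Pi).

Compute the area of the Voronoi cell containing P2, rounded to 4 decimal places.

1. box [0,97]×[0,75]: [(0, 0) (97, 0) (97, 75) (0, 75)]
2. ⊥bis P2·P0 via (52.065,48.09): [(8.4406, 0) (97, 0) (97, 75) (76.4762, 75)]  |A|=4090.6219
3. ⊥bis P2·P1 via (80.065,45.425): [(57.0327, 53.5662) (8.4406, 0) (97, 0) (97, 39.439)]  |A|=3160.0317
4. ⊥bis P2·P3 via (60.8,40.465): [(69.0365, 49.3232) (23.1749, 0) (97, 0) (97, 39.439)]  |A|=2372.0709
5. ⊥bis P2·P4 via (53.82,18.49): [(69.0365, 49.3232) (49.2263, 28.0177) (62.7348, 0) (97, 0) (97, 39.439)]  |A|=1817.882
6. ⊥bis P2·P5 via (46.885,21.7): [(69.0365, 49.3232) (49.2263, 28.0177) (62.7348, 0) (97, 0) (97, 39.439)]  |A|=1817.882
7. ⊥bis P2·P6 via (69.02,18.8): [(69.0365, 49.3232) (49.9848, 28.8334) (97, 4.0518) (97, 39.439)]  |A|=1212.5076
8. ⊥bis P2·P7 via (81.56,49.205): [(69.0365, 49.3232) (49.9848, 28.8334) (97, 4.0518) (97, 39.439)]  |A|=1212.5076
9. canonical 4-gon: [(69.0365, 49.3232) (49.9848, 28.8334) (97, 4.0518) (97, 39.439)]
10. shoelace: 1212.5076

Area of P2's cell: 1212.5076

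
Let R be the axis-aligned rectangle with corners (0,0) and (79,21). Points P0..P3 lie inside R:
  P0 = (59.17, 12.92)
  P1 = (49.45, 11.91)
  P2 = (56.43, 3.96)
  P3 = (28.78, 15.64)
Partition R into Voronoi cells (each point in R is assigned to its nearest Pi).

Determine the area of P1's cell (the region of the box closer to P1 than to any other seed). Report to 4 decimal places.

1. box [0,79]×[0,21]: [(0, 0) (79, 0) (79, 21) (0, 21)]
2. ⊥bis P1·P0 via (54.31,12.415): [(0, 0) (55.6, 0) (53.4179, 21) (0, 21)]  |A|=1144.6887
3. ⊥bis P1·P2 via (52.94,7.935): [(0, 0) (43.9023, 0) (54.6221, 9.4118) (53.4179, 21) (0, 21)]  |A|=1089.6401
4. ⊥bis P1·P3 via (39.115,13.775): [(36.6292, 0) (43.9023, 0) (54.6221, 9.4118) (53.4179, 21) (40.4188, 21)]  |A|=280.6359
5. canonical 5-gon: [(36.6292, 0) (43.9023, 0) (54.6221, 9.4118) (53.4179, 21) (40.4188, 21)]
6. shoelace: 280.6359

Area of P1's cell: 280.6359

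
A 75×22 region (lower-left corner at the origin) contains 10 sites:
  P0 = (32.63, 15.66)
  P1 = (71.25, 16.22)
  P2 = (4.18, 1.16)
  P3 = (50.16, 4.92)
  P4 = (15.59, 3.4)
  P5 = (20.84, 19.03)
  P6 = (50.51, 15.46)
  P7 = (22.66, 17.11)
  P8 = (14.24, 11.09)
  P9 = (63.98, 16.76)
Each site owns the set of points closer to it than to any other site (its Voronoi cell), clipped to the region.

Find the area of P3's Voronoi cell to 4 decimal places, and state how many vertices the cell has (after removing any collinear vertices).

Area of P3's cell: 242.7249 (4 vertices)

1. box [0,75]×[0,22]: [(0, 0) (75, 0) (75, 22) (0, 22)]
2. ⊥bis P3·P0 via (41.395,10.29): [(35.0907, 0) (75, 0) (75, 22) (48.5693, 22)]  |A|=729.7402
3. ⊥bis P3·P1 via (60.705,10.57): [(35.0907, 0) (66.3684, 0) (54.5808, 22) (48.5693, 22)]  |A|=410.1815
4. ⊥bis P3·P2 via (27.17,3.04): [(35.0907, 0) (66.3684, 0) (54.5808, 22) (48.5693, 22)]  |A|=410.1815
5. ⊥bis P3·P4 via (32.875,4.16): [(35.0907, 0) (66.3684, 0) (54.5808, 22) (48.5693, 22)]  |A|=410.1815
6. ⊥bis P3·P5 via (35.5,11.975): [(35.0907, 0) (66.3684, 0) (54.5808, 22) (48.5693, 22)]  |A|=410.1815
7. ⊥bis P3·P6 via (50.335,10.19): [(41.5132, 10.4829) (35.0907, 0) (66.3684, 0) (61.1001, 9.8325)]  |A|=258.5224
8. ⊥bis P3·P7 via (36.41,11.015): [(41.5132, 10.4829) (35.0907, 0) (66.3684, 0) (61.1001, 9.8325)]  |A|=258.5224
9. ⊥bis P3·P8 via (32.2,8.005): [(41.5132, 10.4829) (35.0907, 0) (66.3684, 0) (61.1001, 9.8325)]  |A|=258.5224
10. ⊥bis P3·P9 via (57.07,10.84): [(57.8404, 9.9408) (41.5132, 10.4829) (35.0907, 0) (66.3569, 0)]  |A|=242.7249
11. canonical 4-gon: [(57.8404, 9.9408) (41.5132, 10.4829) (35.0907, 0) (66.3569, 0)]
12. shoelace: 242.7249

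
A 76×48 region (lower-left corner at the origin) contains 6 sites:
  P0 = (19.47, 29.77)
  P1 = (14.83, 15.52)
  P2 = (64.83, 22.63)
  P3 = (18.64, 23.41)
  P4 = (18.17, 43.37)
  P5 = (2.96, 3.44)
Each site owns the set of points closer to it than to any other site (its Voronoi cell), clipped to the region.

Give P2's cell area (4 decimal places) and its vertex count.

Area of P2's cell: 1586.0509 (7 vertices)

1. box [0,76]×[0,48]: [(0, 0) (76, 0) (76, 48) (0, 48)]
2. ⊥bis P2·P0 via (42.15,26.2): [(38.0259, 0) (76, 0) (76, 48) (45.5815, 48)]  |A|=1641.4222
3. ⊥bis P2·P1 via (39.83,19.075): [(40.3988, 15.0749) (42.5425, 0) (76, 0) (76, 48) (45.5815, 48)]  |A|=1607.3791
4. ⊥bis P2·P3 via (41.735,23.02): [(41.7453, 23.6288) (41.4732, 7.5192) (42.5425, 0) (76, 0) (76, 48) (45.5815, 48)]  |A|=1597.6971
5. ⊥bis P2·P4 via (41.5,33): [(44.1636, 38.9926) (41.7453, 23.6288) (41.4732, 7.5192) (42.5425, 0) (76, 0) (76, 48) (48.1674, 48)]  |A|=1586.0509
6. ⊥bis P2·P5 via (33.895,13.035): [(44.1636, 38.9926) (41.7453, 23.6288) (41.4732, 7.5192) (42.5425, 0) (76, 0) (76, 48) (48.1674, 48)]  |A|=1586.0509
7. canonical 7-gon: [(44.1636, 38.9926) (41.7453, 23.6288) (41.4732, 7.5192) (42.5425, 0) (76, 0) (76, 48) (48.1674, 48)]
8. shoelace: 1586.0509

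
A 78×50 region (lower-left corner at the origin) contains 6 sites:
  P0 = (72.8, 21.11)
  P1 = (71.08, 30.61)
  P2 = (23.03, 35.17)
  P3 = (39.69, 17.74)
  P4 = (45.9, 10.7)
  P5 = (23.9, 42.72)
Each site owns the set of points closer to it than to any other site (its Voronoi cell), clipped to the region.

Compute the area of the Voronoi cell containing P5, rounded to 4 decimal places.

1. box [0,78]×[0,50]: [(0, 0) (78, 0) (78, 50) (0, 50)]
2. ⊥bis P5·P0 via (48.35,31.915): [(0, 0) (34.2461, 0) (56.3422, 50) (0, 50)]  |A|=2264.7054
3. ⊥bis P5·P1 via (47.49,36.665): [(0, 0) (34.2461, 0) (43.3898, 20.6909) (50.9128, 50) (0, 50)]  |A|=2185.1403
4. ⊥bis P5·P2 via (23.465,38.945): [(0, 41.6489) (47.3682, 36.1906) (50.9128, 50) (0, 50)]  |A|=549.3259
5. ⊥bis P5·P3 via (31.795,30.23): [(0, 41.6489) (42.172, 36.7894) (48.558, 40.826) (50.9128, 50) (0, 50)]  |A|=536.9263
6. ⊥bis P5·P4 via (34.9,26.71): [(0, 41.6489) (42.172, 36.7894) (48.558, 40.826) (50.9128, 50) (0, 50)]  |A|=536.9263
7. canonical 5-gon: [(0, 41.6489) (42.172, 36.7894) (48.558, 40.826) (50.9128, 50) (0, 50)]
8. shoelace: 536.9263

Area of P5's cell: 536.9263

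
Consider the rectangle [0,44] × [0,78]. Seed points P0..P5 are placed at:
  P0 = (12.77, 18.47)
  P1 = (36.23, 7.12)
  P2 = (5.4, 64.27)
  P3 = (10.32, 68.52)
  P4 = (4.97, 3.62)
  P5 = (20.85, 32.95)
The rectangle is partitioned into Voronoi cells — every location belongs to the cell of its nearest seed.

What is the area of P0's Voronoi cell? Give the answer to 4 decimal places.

Area of P0's cell: 460.1624

1. box [0,44]×[0,78]: [(0, 0) (44, 0) (44, 78) (0, 78)]
2. ⊥bis P0·P1 via (24.5,12.795): [(0, 0) (18.3098, 0) (44, 53.1007) (44, 78) (0, 78)]  |A|=2749.9145
3. ⊥bis P0·P2 via (9.085,41.37): [(0, 39.9081) (0, 0) (18.3098, 0) (40.7932, 46.4724)]  |A|=1239.4377
4. ⊥bis P0·P3 via (11.545,43.495): [(26.9885, 44.251) (0, 39.9081) (0, 0) (18.3098, 0) (40.0273, 44.8892)]  |A|=1229.361
5. ⊥bis P0·P4 via (8.87,11.045): [(26.9885, 44.251) (0, 39.9081) (0, 15.704) (20.6578, 4.8534) (40.0273, 44.8892)]  |A|=1022.7234
6. ⊥bis P0·P5 via (16.81,25.71): [(0, 35.0902) (0, 15.704) (20.6578, 4.8534) (27.7853, 19.5856)]  |A|=460.1624
7. canonical 4-gon: [(0, 35.0902) (0, 15.704) (20.6578, 4.8534) (27.7853, 19.5856)]
8. shoelace: 460.1624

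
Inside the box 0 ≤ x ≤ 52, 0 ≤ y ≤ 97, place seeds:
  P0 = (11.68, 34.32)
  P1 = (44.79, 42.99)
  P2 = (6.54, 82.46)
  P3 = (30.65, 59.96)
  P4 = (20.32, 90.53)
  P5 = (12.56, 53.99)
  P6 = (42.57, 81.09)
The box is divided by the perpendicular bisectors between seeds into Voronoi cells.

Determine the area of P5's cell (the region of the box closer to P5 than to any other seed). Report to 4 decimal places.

1. box [0,52]×[0,97]: [(0, 0) (52, 0) (52, 97) (0, 97)]
2. ⊥bis P5·P0 via (12.12,44.155): [(0, 44.6972) (52, 42.3708) (52, 97) (0, 97)]  |A|=2780.2302
3. ⊥bis P5·P1 via (28.675,48.49): [(0, 44.6972) (26.9688, 43.4907) (45.2313, 97) (0, 97)]  |A|=1915.4184
4. ⊥bis P5·P2 via (9.55,68.225): [(0, 66.2056) (0, 44.6972) (26.9688, 43.4907) (37.4219, 74.1185)]  |A|=821.7469
5. ⊥bis P5·P3 via (21.605,56.975): [(17.3481, 69.8739) (0, 66.2056) (0, 44.6972) (26.0414, 43.5322)]  |A|=524.4888
6. ⊥bis P5·P4 via (16.44,72.26): [(17.3481, 69.8739) (0, 66.2056) (0, 44.6972) (26.0414, 43.5322)]  |A|=524.4888
7. ⊥bis P5·P6 via (27.565,67.54): [(17.3481, 69.8739) (0, 66.2056) (0, 44.6972) (26.0414, 43.5322)]  |A|=524.4888
8. canonical 4-gon: [(17.3481, 69.8739) (0, 66.2056) (0, 44.6972) (26.0414, 43.5322)]
9. shoelace: 524.4888

Area of P5's cell: 524.4888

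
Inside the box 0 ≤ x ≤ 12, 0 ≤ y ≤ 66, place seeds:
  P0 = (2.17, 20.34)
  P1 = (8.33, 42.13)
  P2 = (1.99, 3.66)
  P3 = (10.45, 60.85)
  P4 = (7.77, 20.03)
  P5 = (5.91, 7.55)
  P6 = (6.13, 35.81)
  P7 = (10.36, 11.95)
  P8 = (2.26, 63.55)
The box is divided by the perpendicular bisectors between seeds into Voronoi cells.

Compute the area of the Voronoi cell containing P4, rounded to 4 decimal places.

1. box [0,12]×[0,66]: [(0, 0) (12, 0) (12, 66) (0, 66)]
2. ⊥bis P4·P0 via (4.97,20.185): [(3.8526, 0) (12, 0) (12, 66) (7.5062, 66)]  |A|=417.1595
3. ⊥bis P4·P1 via (8.05,31.08): [(5.5766, 31.1427) (3.8526, 0) (12, 0) (12, 30.9799)]  |A|=226.3641
4. ⊥bis P4·P2 via (4.88,11.845): [(5.5766, 31.1427) (4.5154, 11.9737) (12, 9.331) (12, 30.9799)]  |A|=142.6675
5. ⊥bis P4·P3 via (9.11,40.44): [(5.5766, 31.1427) (4.5154, 11.9737) (12, 9.331) (12, 30.9799)]  |A|=142.6675
6. ⊥bis P4·P5 via (6.84,13.79): [(5.5766, 31.1427) (4.6342, 14.1188) (12, 13.021) (12, 30.9799)]  |A|=120.8937
7. ⊥bis P4·P6 via (6.95,27.92): [(5.3892, 27.7578) (4.6342, 14.1188) (12, 13.021) (12, 28.4448)]  |A|=101.6277
8. ⊥bis P4·P7 via (9.065,15.99): [(5.3892, 27.7578) (4.6596, 14.5779) (12, 16.9308) (12, 28.4448)]  |A|=85.573
9. ⊥bis P4·P8 via (5.015,41.79): [(5.3892, 27.7578) (4.6596, 14.5779) (12, 16.9308) (12, 28.4448)]  |A|=85.573
10. canonical 4-gon: [(5.3892, 27.7578) (4.6596, 14.5779) (12, 16.9308) (12, 28.4448)]
11. shoelace: 85.573

Area of P4's cell: 85.5730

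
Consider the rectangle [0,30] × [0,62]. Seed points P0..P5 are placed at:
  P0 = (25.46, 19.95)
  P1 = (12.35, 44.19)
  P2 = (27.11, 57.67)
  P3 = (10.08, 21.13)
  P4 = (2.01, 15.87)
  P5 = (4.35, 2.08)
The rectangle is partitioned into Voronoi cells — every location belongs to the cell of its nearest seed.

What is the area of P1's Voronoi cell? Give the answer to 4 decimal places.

Area of P1's cell: 622.7639

1. box [0,30]×[0,62]: [(0, 0) (30, 0) (30, 62) (0, 62)]
2. ⊥bis P1·P0 via (18.905,32.07): [(0, 21.8454) (30, 38.0706) (30, 62) (0, 62)]  |A|=961.2596
3. ⊥bis P1·P2 via (19.73,50.93): [(0, 21.8454) (30, 38.0706) (30, 39.6848) (9.62, 62) (0, 62)]  |A|=733.8678
4. ⊥bis P1·P3 via (11.215,32.66): [(0, 33.764) (18.6438, 31.9287) (30, 38.0706) (30, 39.6848) (9.62, 62) (0, 62)]  |A|=622.7639
5. ⊥bis P1·P4 via (7.18,30.03): [(0, 33.764) (18.6438, 31.9287) (30, 38.0706) (30, 39.6848) (9.62, 62) (0, 62)]  |A|=622.7639
6. ⊥bis P1·P5 via (8.35,23.135): [(0, 33.764) (18.6438, 31.9287) (30, 38.0706) (30, 39.6848) (9.62, 62) (0, 62)]  |A|=622.7639
7. canonical 6-gon: [(0, 33.764) (18.6438, 31.9287) (30, 38.0706) (30, 39.6848) (9.62, 62) (0, 62)]
8. shoelace: 622.7639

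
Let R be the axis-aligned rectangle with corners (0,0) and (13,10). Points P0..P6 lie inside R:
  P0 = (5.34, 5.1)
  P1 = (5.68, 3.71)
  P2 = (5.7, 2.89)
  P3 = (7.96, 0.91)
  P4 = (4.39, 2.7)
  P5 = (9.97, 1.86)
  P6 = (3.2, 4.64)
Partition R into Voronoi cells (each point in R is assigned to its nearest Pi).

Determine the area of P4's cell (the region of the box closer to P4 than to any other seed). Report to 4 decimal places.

Area of P4's cell: 14.6949

1. box [0,13]×[0,10]: [(0, 0) (13, 0) (13, 10) (0, 10)]
2. ⊥bis P4·P0 via (4.865,3.9): [(0, 5.8257) (0, 0) (13, 0) (13, 0.6799)]  |A|=42.2866
3. ⊥bis P4·P1 via (5.035,3.205): [(4.3228, 4.1146) (0, 5.8257) (0, 0) (7.5443, 0)]  |A|=28.1128
4. ⊥bis P4·P2 via (5.045,2.795): [(4.9743, 3.2825) (4.3228, 4.1146) (0, 5.8257) (0, 0) (5.4504, 0)]  |A|=24.6761
5. ⊥bis P4·P3 via (6.175,1.805): [(5.4099, 0.2791) (4.9743, 3.2825) (4.3228, 4.1146) (0, 5.8257) (0, 0) (5.27, 0)]  |A|=24.6509
6. ⊥bis P4·P5 via (7.18,2.28): [(5.4099, 0.2791) (4.9743, 3.2825) (4.3228, 4.1146) (0, 5.8257) (0, 0) (5.27, 0)]  |A|=24.6509
7. ⊥bis P4·P6 via (3.795,3.67): [(5.4099, 0.2791) (4.9743, 3.2825) (4.3867, 4.033) (0, 1.3421) (0, 0) (5.27, 0)]  |A|=14.6949
8. canonical 6-gon: [(5.4099, 0.2791) (4.9743, 3.2825) (4.3867, 4.033) (0, 1.3421) (0, 0) (5.27, 0)]
9. shoelace: 14.6949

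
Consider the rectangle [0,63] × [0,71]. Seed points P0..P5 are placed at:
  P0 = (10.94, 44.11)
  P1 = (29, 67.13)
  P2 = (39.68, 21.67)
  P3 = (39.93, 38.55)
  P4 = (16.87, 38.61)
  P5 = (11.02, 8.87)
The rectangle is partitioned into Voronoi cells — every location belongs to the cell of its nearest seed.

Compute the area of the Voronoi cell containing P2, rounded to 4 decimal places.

1. box [0,63]×[0,71]: [(0, 0) (63, 0) (63, 71) (0, 71)]
2. ⊥bis P2·P0 via (25.31,32.89): [(0, 0.4743) (0, 0) (63, 0) (63, 71) (55.066, 71)]  |A|=2531.2134
3. ⊥bis P2·P1 via (34.34,44.4): [(34.2873, 44.3876) (0, 0.4743) (0, 0) (63, 0) (63, 51.1331)]  |A|=2140.4265
4. ⊥bis P2·P3 via (39.805,30.11): [(23.3299, 30.354) (0, 0.4743) (0, 0) (63, 0) (63, 29.7665)]  |A|=1552.1025
5. ⊥bis P2·P4 via (28.275,30.14): [(28.3784, 30.2792) (5.8913, 0) (63, 0) (63, 29.7665)]  |A|=1379.8848
6. ⊥bis P2·P5 via (25.35,15.27): [(28.3784, 30.2792) (22.3013, 22.0963) (32.1698, 0) (63, 0) (63, 29.7665)]  |A|=1089.5564
7. canonical 5-gon: [(28.3784, 30.2792) (22.3013, 22.0963) (32.1698, 0) (63, 0) (63, 29.7665)]
8. shoelace: 1089.5564

Area of P2's cell: 1089.5564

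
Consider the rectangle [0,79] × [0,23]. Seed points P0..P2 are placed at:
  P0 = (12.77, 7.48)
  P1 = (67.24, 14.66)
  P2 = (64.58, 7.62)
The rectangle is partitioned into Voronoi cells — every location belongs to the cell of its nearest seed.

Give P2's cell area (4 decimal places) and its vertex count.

1. box [0,79]×[0,23]: [(0, 0) (79, 0) (79, 23) (0, 23)]
2. ⊥bis P2·P0 via (38.675,7.55): [(38.6954, 0) (79, 0) (79, 23) (38.6333, 23)]  |A|=927.7205
3. ⊥bis P2·P1 via (65.91,11.14): [(38.6375, 21.4447) (38.6954, 0) (79, 0) (79, 6.1941)]  |A|=557.1637
4. canonical 4-gon: [(38.6375, 21.4447) (38.6954, 0) (79, 0) (79, 6.1941)]
5. shoelace: 557.1637

Area of P2's cell: 557.1637 (4 vertices)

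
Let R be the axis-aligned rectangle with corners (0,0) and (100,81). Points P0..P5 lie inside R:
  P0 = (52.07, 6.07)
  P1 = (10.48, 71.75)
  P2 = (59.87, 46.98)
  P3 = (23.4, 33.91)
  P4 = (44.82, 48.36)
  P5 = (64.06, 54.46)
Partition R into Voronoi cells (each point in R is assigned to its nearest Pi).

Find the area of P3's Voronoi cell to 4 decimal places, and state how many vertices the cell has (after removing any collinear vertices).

1. box [0,100]×[0,81]: [(0, 0) (100, 0) (100, 81) (0, 81)]
2. ⊥bis P3·P0 via (37.735,19.99): [(0, 0) (18.3237, 0) (96.9788, 81) (0, 81)]  |A|=4669.7499
3. ⊥bis P3·P1 via (16.94,52.83): [(0, 47.046) (0, 0) (18.3237, 0) (95.7559, 79.7407)]  |A|=2983.0422
4. ⊥bis P3·P2 via (41.635,40.445): [(34.9881, 58.9923) (0, 47.046) (0, 0) (18.3237, 0) (45.9381, 28.4377)]  |A|=1941.0754
5. ⊥bis P3·P4 via (34.11,41.135): [(24.4831, 55.4055) (0, 47.046) (0, 0) (18.3237, 0) (44.013, 26.4552)]  |A|=1713.7244
6. ⊥bis P3·P5 via (43.73,44.185): [(24.4831, 55.4055) (0, 47.046) (0, 0) (18.3237, 0) (44.013, 26.4552)]  |A|=1713.7244
7. canonical 5-gon: [(24.4831, 55.4055) (0, 47.046) (0, 0) (18.3237, 0) (44.013, 26.4552)]
8. shoelace: 1713.7244

Area of P3's cell: 1713.7244 (5 vertices)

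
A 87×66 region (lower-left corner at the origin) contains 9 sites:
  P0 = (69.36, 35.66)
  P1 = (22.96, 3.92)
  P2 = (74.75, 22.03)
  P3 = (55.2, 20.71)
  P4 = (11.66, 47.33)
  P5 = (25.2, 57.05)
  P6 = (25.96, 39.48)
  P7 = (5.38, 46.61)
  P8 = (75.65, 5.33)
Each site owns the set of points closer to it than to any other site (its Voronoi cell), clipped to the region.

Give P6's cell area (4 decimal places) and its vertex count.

1. box [0,87]×[0,66]: [(0, 0) (87, 0) (87, 66) (0, 66)]
2. ⊥bis P6·P0 via (47.66,37.57): [(0, 0) (44.3531, 0) (50.1624, 66) (0, 66)]  |A|=3119.0119
3. ⊥bis P6·P1 via (24.46,21.7): [(0, 23.7636) (46.1024, 19.8741) (50.1624, 66) (0, 66)]  |A|=2130.4925
4. ⊥bis P6·P2 via (50.355,30.755): [(0, 23.7636) (46.1024, 19.8741) (50.1624, 66) (0, 66)]  |A|=2130.4925
5. ⊥bis P6·P3 via (40.58,30.095): [(0, 23.7636) (34.6397, 20.8412) (48.0226, 41.689) (50.1624, 66) (0, 66)]  |A|=2004.535
6. ⊥bis P6·P4 via (18.81,43.405): [(7.6725, 23.1163) (34.6397, 20.8412) (48.0226, 41.689) (50.1624, 66) (31.2135, 66)]  |A|=1173.2291
7. ⊥bis P6·P5 via (25.58,48.265): [(21.3781, 48.0832) (7.6725, 23.1163) (34.6397, 20.8412) (48.0226, 41.689) (48.6893, 49.2646)]  |A|=775.8166
8. ⊥bis P6·P7 via (15.67,43.045): [(21.3781, 48.0832) (10.6359, 28.5146) (8.7346, 23.0267) (34.6397, 20.8412) (48.0226, 41.689) (48.6893, 49.2646)]  |A|=772.8171
9. ⊥bis P6·P8 via (50.805,22.405): [(21.3781, 48.0832) (10.6359, 28.5146) (8.7346, 23.0267) (34.6397, 20.8412) (48.0226, 41.689) (48.6893, 49.2646)]  |A|=772.8171
10. canonical 6-gon: [(21.3781, 48.0832) (10.6359, 28.5146) (8.7346, 23.0267) (34.6397, 20.8412) (48.0226, 41.689) (48.6893, 49.2646)]
11. shoelace: 772.8171

Area of P6's cell: 772.8171 (6 vertices)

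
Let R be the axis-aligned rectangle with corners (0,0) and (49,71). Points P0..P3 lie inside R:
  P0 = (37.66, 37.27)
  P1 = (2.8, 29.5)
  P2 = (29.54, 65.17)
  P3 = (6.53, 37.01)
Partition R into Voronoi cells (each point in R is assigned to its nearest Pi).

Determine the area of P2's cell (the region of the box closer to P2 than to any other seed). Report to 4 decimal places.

1. box [0,49]×[0,71]: [(0, 0) (49, 0) (49, 71) (0, 71)]
2. ⊥bis P2·P0 via (33.6,51.22): [(0, 41.4411) (49, 55.702) (49, 71) (0, 71)]  |A|=1098.9945
3. ⊥bis P2·P1 via (16.17,47.335): [(0, 59.4568) (17.3114, 46.4794) (49, 55.702) (49, 71) (0, 71)]  |A|=943.0557
4. ⊥bis P2·P3 via (18.035,51.09): [(0, 65.8267) (22.0056, 47.8456) (49, 55.702) (49, 71) (0, 71)]  |A|=830.6845
5. canonical 5-gon: [(0, 65.8267) (22.0056, 47.8456) (49, 55.702) (49, 71) (0, 71)]
6. shoelace: 830.6845

Area of P2's cell: 830.6845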